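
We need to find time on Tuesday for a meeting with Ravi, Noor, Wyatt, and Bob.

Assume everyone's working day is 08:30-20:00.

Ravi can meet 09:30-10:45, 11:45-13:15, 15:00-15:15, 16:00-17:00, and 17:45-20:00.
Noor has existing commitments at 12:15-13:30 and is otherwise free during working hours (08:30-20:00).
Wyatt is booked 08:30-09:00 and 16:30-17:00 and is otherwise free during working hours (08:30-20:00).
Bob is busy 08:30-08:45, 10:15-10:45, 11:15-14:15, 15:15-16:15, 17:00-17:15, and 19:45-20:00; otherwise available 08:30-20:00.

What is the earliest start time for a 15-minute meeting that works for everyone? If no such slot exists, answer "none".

09:30

Noor free within 08:30–20:00: 08:30–12:15, 13:30–20:00.
Wyatt free within 08:30–20:00: 09:00–16:30, 17:00–20:00.
Bob free within 08:30–20:00: 08:45–10:15, 10:45–11:15, 14:15–15:15, 16:15–17:00, 17:15–19:45.
Ravi ∩ Noor: 09:30–10:45, 11:45–12:15, 15:00–15:15, 16:00–17:00, 17:45–20:00.
Ravi ∩ Noor ∩ Wyatt: 09:30–10:45, 11:45–12:15, 15:00–15:15, 16:00–16:30, 17:45–20:00.
Ravi ∩ Noor ∩ Wyatt ∩ Bob: 09:30–10:15, 15:00–15:15, 16:15–16:30, 17:45–19:45.
Windows ≥ 15 min: 09:30–10:15, 15:00–15:15, 16:15–16:30, 17:45–19:45.
Earliest such window starts at 09:30.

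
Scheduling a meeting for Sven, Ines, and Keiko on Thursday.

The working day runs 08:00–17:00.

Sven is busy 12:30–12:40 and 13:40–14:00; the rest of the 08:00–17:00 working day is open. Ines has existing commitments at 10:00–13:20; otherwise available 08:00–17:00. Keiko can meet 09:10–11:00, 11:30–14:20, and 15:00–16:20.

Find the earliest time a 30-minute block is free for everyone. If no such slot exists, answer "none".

09:10

Sven free within 08:00–17:00: 08:00–12:30, 12:40–13:40, 14:00–17:00.
Ines free within 08:00–17:00: 08:00–10:00, 13:20–17:00.
Sven ∩ Ines: 08:00–10:00, 13:20–13:40, 14:00–17:00.
Sven ∩ Ines ∩ Keiko: 09:10–10:00, 13:20–13:40, 14:00–14:20, 15:00–16:20.
Windows ≥ 30 min: 09:10–10:00, 15:00–16:20.
Earliest such window starts at 09:10.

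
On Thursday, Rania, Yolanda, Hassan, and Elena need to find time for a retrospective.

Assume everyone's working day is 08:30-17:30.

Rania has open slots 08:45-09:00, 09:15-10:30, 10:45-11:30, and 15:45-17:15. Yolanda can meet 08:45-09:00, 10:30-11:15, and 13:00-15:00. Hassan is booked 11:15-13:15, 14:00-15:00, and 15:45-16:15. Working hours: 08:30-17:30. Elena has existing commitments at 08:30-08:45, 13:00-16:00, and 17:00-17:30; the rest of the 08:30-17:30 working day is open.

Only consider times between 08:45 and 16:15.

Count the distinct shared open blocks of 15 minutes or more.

Hassan free within 08:30–17:30: 08:30–11:15, 13:15–14:00, 15:00–15:45, 16:15–17:30.
Elena free within 08:30–17:30: 08:45–13:00, 16:00–17:00.
Rania ∩ Yolanda: 08:45–09:00, 10:45–11:15.
Rania ∩ Yolanda ∩ Hassan: 08:45–09:00, 10:45–11:15.
Rania ∩ Yolanda ∩ Hassan ∩ Elena: 08:45–09:00, 10:45–11:15.
Restricted to 08:45–16:15: 08:45–09:00, 10:45–11:15.
Windows ≥ 15 min: 08:45–09:00, 10:45–11:15.
That's 2 windows.

2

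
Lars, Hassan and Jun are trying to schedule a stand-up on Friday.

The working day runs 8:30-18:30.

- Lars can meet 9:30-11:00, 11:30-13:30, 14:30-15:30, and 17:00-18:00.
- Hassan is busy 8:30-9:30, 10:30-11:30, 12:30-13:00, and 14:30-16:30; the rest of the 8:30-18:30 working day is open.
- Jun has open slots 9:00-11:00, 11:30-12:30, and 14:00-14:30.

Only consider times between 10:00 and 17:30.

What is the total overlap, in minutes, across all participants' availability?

90 minutes

Hassan free within 08:30–18:30: 09:30–10:30, 11:30–12:30, 13:00–14:30, 16:30–18:30.
Lars ∩ Hassan: 09:30–10:30, 11:30–12:30, 13:00–13:30, 17:00–18:00.
Lars ∩ Hassan ∩ Jun: 09:30–10:30, 11:30–12:30.
Restricted to 10:00–17:30: 10:00–10:30, 11:30–12:30.
Total common minutes: 30 + 60 = 90.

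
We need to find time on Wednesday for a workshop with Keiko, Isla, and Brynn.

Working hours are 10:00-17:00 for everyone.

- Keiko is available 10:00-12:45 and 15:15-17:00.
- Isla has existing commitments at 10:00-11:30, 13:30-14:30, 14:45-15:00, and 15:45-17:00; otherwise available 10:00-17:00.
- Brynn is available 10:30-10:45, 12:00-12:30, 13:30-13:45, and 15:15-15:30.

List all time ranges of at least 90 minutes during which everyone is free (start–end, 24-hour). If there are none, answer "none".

none

Isla free within 10:00–17:00: 11:30–13:30, 14:30–14:45, 15:00–15:45.
Keiko ∩ Isla: 11:30–12:45, 15:15–15:45.
Keiko ∩ Isla ∩ Brynn: 12:00–12:30, 15:15–15:30.
Windows ≥ 90 min: (none).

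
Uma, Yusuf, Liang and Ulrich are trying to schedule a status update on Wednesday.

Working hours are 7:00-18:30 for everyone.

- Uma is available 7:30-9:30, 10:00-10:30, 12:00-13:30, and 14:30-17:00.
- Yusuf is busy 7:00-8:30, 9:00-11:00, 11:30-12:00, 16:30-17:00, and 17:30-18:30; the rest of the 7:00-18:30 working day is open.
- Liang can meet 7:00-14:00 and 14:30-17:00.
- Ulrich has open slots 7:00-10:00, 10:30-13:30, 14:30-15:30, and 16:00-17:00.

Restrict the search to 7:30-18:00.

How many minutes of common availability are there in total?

Yusuf free within 07:00–18:30: 08:30–09:00, 11:00–11:30, 12:00–16:30, 17:00–17:30.
Uma ∩ Yusuf: 08:30–09:00, 12:00–13:30, 14:30–16:30.
Uma ∩ Yusuf ∩ Liang: 08:30–09:00, 12:00–13:30, 14:30–16:30.
Uma ∩ Yusuf ∩ Liang ∩ Ulrich: 08:30–09:00, 12:00–13:30, 14:30–15:30, 16:00–16:30.
Restricted to 07:30–18:00: 08:30–09:00, 12:00–13:30, 14:30–15:30, 16:00–16:30.
Total common minutes: 30 + 90 + 60 + 30 = 210.

210 minutes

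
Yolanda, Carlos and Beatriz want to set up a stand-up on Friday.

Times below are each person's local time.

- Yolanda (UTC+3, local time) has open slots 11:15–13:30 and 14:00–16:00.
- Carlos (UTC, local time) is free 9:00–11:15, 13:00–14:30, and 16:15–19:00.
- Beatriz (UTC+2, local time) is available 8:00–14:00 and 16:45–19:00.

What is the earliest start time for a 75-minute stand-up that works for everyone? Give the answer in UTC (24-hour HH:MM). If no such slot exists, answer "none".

09:00

Yolanda → UTC: 08:15–10:30, 11:00–13:00.
Carlos → UTC: 09:00–11:15, 13:00–14:30, 16:15–19:00.
Beatriz → UTC: 06:00–12:00, 14:45–17:00.
Yolanda ∩ Carlos: 09:00–10:30, 11:00–11:15.
Yolanda ∩ Carlos ∩ Beatriz: 09:00–10:30, 11:00–11:15.
Windows ≥ 75 min: 09:00–10:30.
Earliest such window starts at 09:00.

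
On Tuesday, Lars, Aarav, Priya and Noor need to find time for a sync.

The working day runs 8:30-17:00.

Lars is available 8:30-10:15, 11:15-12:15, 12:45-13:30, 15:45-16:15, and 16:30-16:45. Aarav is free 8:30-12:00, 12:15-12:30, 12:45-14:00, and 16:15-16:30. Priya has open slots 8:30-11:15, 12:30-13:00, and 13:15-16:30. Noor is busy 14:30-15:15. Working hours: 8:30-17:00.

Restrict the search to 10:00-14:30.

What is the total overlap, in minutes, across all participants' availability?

Noor free within 08:30–17:00: 08:30–14:30, 15:15–17:00.
Lars ∩ Aarav: 08:30–10:15, 11:15–12:00, 12:45–13:30.
Lars ∩ Aarav ∩ Priya: 08:30–10:15, 12:45–13:00, 13:15–13:30.
Lars ∩ Aarav ∩ Priya ∩ Noor: 08:30–10:15, 12:45–13:00, 13:15–13:30.
Restricted to 10:00–14:30: 10:00–10:15, 12:45–13:00, 13:15–13:30.
Total common minutes: 15 + 15 + 15 = 45.

45 minutes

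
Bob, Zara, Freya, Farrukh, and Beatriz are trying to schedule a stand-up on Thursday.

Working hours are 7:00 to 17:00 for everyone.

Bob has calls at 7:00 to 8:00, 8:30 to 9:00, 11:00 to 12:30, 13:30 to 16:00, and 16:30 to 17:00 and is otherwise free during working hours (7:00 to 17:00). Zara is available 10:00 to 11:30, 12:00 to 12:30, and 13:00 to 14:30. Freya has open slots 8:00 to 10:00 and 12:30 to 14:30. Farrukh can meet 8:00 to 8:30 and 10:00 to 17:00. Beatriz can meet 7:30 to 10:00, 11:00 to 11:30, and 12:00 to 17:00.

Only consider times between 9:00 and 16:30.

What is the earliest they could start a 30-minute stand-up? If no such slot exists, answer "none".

Bob free within 07:00–17:00: 08:00–08:30, 09:00–11:00, 12:30–13:30, 16:00–16:30.
Bob ∩ Zara: 10:00–11:00, 13:00–13:30.
Bob ∩ Zara ∩ Freya: 13:00–13:30.
Bob ∩ Zara ∩ Freya ∩ Farrukh: 13:00–13:30.
Bob ∩ Zara ∩ Freya ∩ Farrukh ∩ Beatriz: 13:00–13:30.
Restricted to 09:00–16:30: 13:00–13:30.
Windows ≥ 30 min: 13:00–13:30.
Earliest such window starts at 13:00.

13:00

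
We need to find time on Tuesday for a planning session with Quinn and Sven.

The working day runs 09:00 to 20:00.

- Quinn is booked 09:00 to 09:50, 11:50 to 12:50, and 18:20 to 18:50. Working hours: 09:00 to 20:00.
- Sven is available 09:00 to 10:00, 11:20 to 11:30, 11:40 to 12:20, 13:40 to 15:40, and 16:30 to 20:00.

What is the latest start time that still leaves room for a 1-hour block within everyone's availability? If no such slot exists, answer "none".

19:00

Quinn free within 09:00–20:00: 09:50–11:50, 12:50–18:20, 18:50–20:00.
Quinn ∩ Sven: 09:50–10:00, 11:20–11:30, 11:40–11:50, 13:40–15:40, 16:30–18:20, 18:50–20:00.
Windows ≥ 60 min: 13:40–15:40, 16:30–18:20, 18:50–20:00.
Latest start in the last window 18:50–20:00 is 20:00 − 60 min = 19:00.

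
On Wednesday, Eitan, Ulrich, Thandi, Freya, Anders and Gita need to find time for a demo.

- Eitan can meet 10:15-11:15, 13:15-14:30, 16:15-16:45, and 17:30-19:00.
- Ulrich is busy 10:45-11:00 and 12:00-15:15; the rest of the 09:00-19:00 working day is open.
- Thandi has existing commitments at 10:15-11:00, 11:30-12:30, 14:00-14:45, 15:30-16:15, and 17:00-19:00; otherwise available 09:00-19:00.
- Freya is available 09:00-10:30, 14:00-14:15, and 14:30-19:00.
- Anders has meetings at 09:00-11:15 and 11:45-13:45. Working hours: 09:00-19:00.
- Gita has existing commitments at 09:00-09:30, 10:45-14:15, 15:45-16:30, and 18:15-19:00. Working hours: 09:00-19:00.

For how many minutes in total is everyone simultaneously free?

Ulrich free within 09:00–19:00: 09:00–10:45, 11:00–12:00, 15:15–19:00.
Thandi free within 09:00–19:00: 09:00–10:15, 11:00–11:30, 12:30–14:00, 14:45–15:30, 16:15–17:00.
Anders free within 09:00–19:00: 11:15–11:45, 13:45–19:00.
Gita free within 09:00–19:00: 09:30–10:45, 14:15–15:45, 16:30–18:15.
Eitan ∩ Ulrich: 10:15–10:45, 11:00–11:15, 16:15–16:45, 17:30–19:00.
Eitan ∩ Ulrich ∩ Thandi: 11:00–11:15, 16:15–16:45.
Eitan ∩ Ulrich ∩ Thandi ∩ Freya: 16:15–16:45.
Eitan ∩ Ulrich ∩ Thandi ∩ Freya ∩ Anders: 16:15–16:45.
Eitan ∩ Ulrich ∩ Thandi ∩ Freya ∩ Anders ∩ Gita: 16:30–16:45.
Total common minutes: 15.

15 minutes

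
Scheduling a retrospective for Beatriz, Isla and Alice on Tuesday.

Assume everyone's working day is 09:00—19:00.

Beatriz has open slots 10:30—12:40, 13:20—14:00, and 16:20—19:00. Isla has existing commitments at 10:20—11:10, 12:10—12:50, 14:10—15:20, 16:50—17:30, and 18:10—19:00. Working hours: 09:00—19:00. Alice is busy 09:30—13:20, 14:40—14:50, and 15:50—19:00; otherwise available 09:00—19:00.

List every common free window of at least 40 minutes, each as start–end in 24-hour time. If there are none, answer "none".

13:20–14:00

Isla free within 09:00–19:00: 09:00–10:20, 11:10–12:10, 12:50–14:10, 15:20–16:50, 17:30–18:10.
Alice free within 09:00–19:00: 09:00–09:30, 13:20–14:40, 14:50–15:50.
Beatriz ∩ Isla: 11:10–12:10, 13:20–14:00, 16:20–16:50, 17:30–18:10.
Beatriz ∩ Isla ∩ Alice: 13:20–14:00.
Windows ≥ 40 min: 13:20–14:00.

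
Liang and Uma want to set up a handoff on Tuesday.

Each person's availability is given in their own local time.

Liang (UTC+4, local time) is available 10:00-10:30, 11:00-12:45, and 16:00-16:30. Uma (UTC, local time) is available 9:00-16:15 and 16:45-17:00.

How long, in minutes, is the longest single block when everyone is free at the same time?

Liang → UTC: 06:00–06:30, 07:00–08:45, 12:00–12:30.
Uma → UTC: 09:00–16:15, 16:45–17:00.
Liang ∩ Uma: 12:00–12:30.
Single common window of 30 minutes.

30 minutes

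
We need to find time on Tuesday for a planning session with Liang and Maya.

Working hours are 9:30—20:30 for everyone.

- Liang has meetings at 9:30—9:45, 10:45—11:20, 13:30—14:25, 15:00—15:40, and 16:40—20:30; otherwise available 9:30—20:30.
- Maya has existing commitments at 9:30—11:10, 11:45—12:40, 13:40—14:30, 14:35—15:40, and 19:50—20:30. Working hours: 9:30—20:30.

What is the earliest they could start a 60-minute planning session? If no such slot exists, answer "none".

Liang free within 09:30–20:30: 09:45–10:45, 11:20–13:30, 14:25–15:00, 15:40–16:40.
Maya free within 09:30–20:30: 11:10–11:45, 12:40–13:40, 14:30–14:35, 15:40–19:50.
Liang ∩ Maya: 11:20–11:45, 12:40–13:30, 14:30–14:35, 15:40–16:40.
Windows ≥ 60 min: 15:40–16:40.
Earliest such window starts at 15:40.

15:40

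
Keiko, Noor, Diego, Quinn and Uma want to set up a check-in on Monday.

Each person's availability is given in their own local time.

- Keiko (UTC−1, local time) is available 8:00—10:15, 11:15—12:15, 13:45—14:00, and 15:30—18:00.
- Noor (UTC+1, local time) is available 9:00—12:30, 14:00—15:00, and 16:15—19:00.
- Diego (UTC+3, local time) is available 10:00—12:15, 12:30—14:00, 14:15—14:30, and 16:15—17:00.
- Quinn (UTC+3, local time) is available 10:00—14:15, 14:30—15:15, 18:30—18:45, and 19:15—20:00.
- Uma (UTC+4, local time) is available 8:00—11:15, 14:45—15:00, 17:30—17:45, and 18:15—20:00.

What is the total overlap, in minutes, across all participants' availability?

Keiko → UTC: 09:00–11:15, 12:15–13:15, 14:45–15:00, 16:30–19:00.
Noor → UTC: 08:00–11:30, 13:00–14:00, 15:15–18:00.
Diego → UTC: 07:00–09:15, 09:30–11:00, 11:15–11:30, 13:15–14:00.
Quinn → UTC: 07:00–11:15, 11:30–12:15, 15:30–15:45, 16:15–17:00.
Uma → UTC: 04:00–07:15, 10:45–11:00, 13:30–13:45, 14:15–16:00.
Keiko ∩ Noor: 09:00–11:15, 13:00–13:15, 16:30–18:00.
Keiko ∩ Noor ∩ Diego: 09:00–09:15, 09:30–11:00.
Keiko ∩ Noor ∩ Diego ∩ Quinn: 09:00–09:15, 09:30–11:00.
Keiko ∩ Noor ∩ Diego ∩ Quinn ∩ Uma: 10:45–11:00.
Total common minutes: 15.

15 minutes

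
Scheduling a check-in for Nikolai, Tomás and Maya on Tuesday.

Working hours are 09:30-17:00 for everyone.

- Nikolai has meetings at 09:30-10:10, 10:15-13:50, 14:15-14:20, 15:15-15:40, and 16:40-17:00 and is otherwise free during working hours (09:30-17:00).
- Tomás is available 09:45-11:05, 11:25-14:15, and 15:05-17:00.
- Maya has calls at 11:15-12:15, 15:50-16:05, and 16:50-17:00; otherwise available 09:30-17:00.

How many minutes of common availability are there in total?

85 minutes

Nikolai free within 09:30–17:00: 10:10–10:15, 13:50–14:15, 14:20–15:15, 15:40–16:40.
Maya free within 09:30–17:00: 09:30–11:15, 12:15–15:50, 16:05–16:50.
Nikolai ∩ Tomás: 10:10–10:15, 13:50–14:15, 15:05–15:15, 15:40–16:40.
Nikolai ∩ Tomás ∩ Maya: 10:10–10:15, 13:50–14:15, 15:05–15:15, 15:40–15:50, 16:05–16:40.
Total common minutes: 5 + 25 + 10 + 10 + 35 = 85.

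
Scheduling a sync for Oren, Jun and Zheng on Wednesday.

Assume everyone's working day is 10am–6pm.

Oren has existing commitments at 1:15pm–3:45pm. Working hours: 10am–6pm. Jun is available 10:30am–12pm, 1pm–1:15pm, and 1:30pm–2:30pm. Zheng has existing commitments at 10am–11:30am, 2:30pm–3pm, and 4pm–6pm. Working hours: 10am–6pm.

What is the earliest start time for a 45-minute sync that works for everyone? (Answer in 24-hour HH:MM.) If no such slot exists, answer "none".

none

Oren free within 10:00–18:00: 10:00–13:15, 15:45–18:00.
Zheng free within 10:00–18:00: 11:30–14:30, 15:00–16:00.
Oren ∩ Jun: 10:30–12:00, 13:00–13:15.
Oren ∩ Jun ∩ Zheng: 11:30–12:00, 13:00–13:15.
Windows ≥ 45 min: (none).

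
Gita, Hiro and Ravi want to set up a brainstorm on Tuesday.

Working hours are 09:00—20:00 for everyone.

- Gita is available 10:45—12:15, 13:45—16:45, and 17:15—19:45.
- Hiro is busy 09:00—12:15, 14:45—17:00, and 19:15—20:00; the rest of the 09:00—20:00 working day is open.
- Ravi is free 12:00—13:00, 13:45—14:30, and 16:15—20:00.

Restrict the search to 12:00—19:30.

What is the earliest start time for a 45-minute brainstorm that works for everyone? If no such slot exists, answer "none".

Hiro free within 09:00–20:00: 12:15–14:45, 17:00–19:15.
Gita ∩ Hiro: 13:45–14:45, 17:15–19:15.
Gita ∩ Hiro ∩ Ravi: 13:45–14:30, 17:15–19:15.
Restricted to 12:00–19:30: 13:45–14:30, 17:15–19:15.
Windows ≥ 45 min: 13:45–14:30, 17:15–19:15.
Earliest such window starts at 13:45.

13:45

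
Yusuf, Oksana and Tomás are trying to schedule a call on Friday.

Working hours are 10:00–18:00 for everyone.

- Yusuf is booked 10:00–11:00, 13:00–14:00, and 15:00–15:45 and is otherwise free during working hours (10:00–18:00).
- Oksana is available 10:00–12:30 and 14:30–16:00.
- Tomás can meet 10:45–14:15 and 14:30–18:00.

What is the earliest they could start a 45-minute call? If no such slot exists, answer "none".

Yusuf free within 10:00–18:00: 11:00–13:00, 14:00–15:00, 15:45–18:00.
Yusuf ∩ Oksana: 11:00–12:30, 14:30–15:00, 15:45–16:00.
Yusuf ∩ Oksana ∩ Tomás: 11:00–12:30, 14:30–15:00, 15:45–16:00.
Windows ≥ 45 min: 11:00–12:30.
Earliest such window starts at 11:00.

11:00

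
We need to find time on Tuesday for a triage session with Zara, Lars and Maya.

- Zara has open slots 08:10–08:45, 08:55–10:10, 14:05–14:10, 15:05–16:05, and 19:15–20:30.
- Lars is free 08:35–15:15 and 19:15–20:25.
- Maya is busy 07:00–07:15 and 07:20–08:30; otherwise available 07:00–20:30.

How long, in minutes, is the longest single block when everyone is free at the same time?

Maya free within 07:00–20:30: 07:15–07:20, 08:30–20:30.
Zara ∩ Lars: 08:35–08:45, 08:55–10:10, 14:05–14:10, 15:05–15:15, 19:15–20:25.
Zara ∩ Lars ∩ Maya: 08:35–08:45, 08:55–10:10, 14:05–14:10, 15:05–15:15, 19:15–20:25.
Common window lengths: 10, 75, 5, 10, 70 min; longest is 75.

75 minutes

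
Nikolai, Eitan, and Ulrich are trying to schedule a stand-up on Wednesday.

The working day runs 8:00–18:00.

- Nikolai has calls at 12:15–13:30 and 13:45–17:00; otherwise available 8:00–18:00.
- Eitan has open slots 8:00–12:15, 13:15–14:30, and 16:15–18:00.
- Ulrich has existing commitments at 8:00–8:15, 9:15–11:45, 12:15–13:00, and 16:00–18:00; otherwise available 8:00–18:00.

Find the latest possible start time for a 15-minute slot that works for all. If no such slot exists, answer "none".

13:30

Nikolai free within 08:00–18:00: 08:00–12:15, 13:30–13:45, 17:00–18:00.
Ulrich free within 08:00–18:00: 08:15–09:15, 11:45–12:15, 13:00–16:00.
Nikolai ∩ Eitan: 08:00–12:15, 13:30–13:45, 17:00–18:00.
Nikolai ∩ Eitan ∩ Ulrich: 08:15–09:15, 11:45–12:15, 13:30–13:45.
Windows ≥ 15 min: 08:15–09:15, 11:45–12:15, 13:30–13:45.
Latest start in the last window 13:30–13:45 is 13:45 − 15 min = 13:30.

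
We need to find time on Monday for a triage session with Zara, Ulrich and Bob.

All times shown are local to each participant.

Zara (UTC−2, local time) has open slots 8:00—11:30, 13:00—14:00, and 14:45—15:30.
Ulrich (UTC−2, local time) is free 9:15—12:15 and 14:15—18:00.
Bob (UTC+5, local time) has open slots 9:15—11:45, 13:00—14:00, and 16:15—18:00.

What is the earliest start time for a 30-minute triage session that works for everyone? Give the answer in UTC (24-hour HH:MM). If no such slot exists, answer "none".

11:15

Zara → UTC: 10:00–13:30, 15:00–16:00, 16:45–17:30.
Ulrich → UTC: 11:15–14:15, 16:15–20:00.
Bob → UTC: 04:15–06:45, 08:00–09:00, 11:15–13:00.
Zara ∩ Ulrich: 11:15–13:30, 16:45–17:30.
Zara ∩ Ulrich ∩ Bob: 11:15–13:00.
Windows ≥ 30 min: 11:15–13:00.
Earliest such window starts at 11:15.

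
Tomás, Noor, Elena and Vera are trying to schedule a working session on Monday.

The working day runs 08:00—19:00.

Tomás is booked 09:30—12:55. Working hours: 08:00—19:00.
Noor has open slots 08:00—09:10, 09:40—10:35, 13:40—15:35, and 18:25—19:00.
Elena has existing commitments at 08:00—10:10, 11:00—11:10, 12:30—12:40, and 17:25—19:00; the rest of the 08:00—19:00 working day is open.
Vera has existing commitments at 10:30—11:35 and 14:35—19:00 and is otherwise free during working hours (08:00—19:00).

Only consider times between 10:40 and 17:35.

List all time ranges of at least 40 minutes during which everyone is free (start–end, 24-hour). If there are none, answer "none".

13:40–14:35

Tomás free within 08:00–19:00: 08:00–09:30, 12:55–19:00.
Elena free within 08:00–19:00: 10:10–11:00, 11:10–12:30, 12:40–17:25.
Vera free within 08:00–19:00: 08:00–10:30, 11:35–14:35.
Tomás ∩ Noor: 08:00–09:10, 13:40–15:35, 18:25–19:00.
Tomás ∩ Noor ∩ Elena: 13:40–15:35.
Tomás ∩ Noor ∩ Elena ∩ Vera: 13:40–14:35.
Restricted to 10:40–17:35: 13:40–14:35.
Windows ≥ 40 min: 13:40–14:35.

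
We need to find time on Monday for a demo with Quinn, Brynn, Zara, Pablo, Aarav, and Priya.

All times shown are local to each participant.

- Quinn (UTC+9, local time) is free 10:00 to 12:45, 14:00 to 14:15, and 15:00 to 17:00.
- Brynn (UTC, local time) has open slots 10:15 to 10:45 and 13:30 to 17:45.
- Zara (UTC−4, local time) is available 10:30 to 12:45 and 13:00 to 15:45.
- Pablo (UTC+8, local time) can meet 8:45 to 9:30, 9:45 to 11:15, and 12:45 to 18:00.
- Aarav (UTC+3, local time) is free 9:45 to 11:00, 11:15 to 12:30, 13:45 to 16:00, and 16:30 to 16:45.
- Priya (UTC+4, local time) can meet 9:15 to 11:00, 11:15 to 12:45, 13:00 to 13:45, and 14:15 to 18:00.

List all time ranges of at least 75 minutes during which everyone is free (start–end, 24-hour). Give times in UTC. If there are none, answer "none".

Quinn → UTC: 01:00–03:45, 05:00–05:15, 06:00–08:00.
Brynn → UTC: 10:15–10:45, 13:30–17:45.
Zara → UTC: 14:30–16:45, 17:00–19:45.
Pablo → UTC: 00:45–01:30, 01:45–03:15, 04:45–10:00.
Aarav → UTC: 06:45–08:00, 08:15–09:30, 10:45–13:00, 13:30–13:45.
Priya → UTC: 05:15–07:00, 07:15–08:45, 09:00–09:45, 10:15–14:00.
Quinn ∩ Brynn: (none).
Quinn ∩ Brynn ∩ Zara: (none).
Quinn ∩ Brynn ∩ Zara ∩ Pablo: (none).
Quinn ∩ Brynn ∩ Zara ∩ Pablo ∩ Aarav: (none).
Quinn ∩ Brynn ∩ Zara ∩ Pablo ∩ Aarav ∩ Priya: (none).
Windows ≥ 75 min: (none).

none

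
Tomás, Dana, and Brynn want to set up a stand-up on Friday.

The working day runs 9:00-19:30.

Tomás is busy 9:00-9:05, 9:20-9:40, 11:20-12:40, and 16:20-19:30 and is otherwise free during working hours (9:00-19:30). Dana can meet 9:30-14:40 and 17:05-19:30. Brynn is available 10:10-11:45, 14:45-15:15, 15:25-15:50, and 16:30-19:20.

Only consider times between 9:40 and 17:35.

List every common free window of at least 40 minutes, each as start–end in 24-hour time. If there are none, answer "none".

10:10–11:20

Tomás free within 09:00–19:30: 09:05–09:20, 09:40–11:20, 12:40–16:20.
Tomás ∩ Dana: 09:40–11:20, 12:40–14:40.
Tomás ∩ Dana ∩ Brynn: 10:10–11:20.
Restricted to 09:40–17:35: 10:10–11:20.
Windows ≥ 40 min: 10:10–11:20.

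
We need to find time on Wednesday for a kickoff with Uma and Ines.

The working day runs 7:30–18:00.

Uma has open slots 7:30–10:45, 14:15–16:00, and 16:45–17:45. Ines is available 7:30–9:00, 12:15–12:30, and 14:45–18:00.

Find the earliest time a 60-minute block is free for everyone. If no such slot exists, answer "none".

Uma ∩ Ines: 07:30–09:00, 14:45–16:00, 16:45–17:45.
Windows ≥ 60 min: 07:30–09:00, 14:45–16:00, 16:45–17:45.
Earliest such window starts at 07:30.

07:30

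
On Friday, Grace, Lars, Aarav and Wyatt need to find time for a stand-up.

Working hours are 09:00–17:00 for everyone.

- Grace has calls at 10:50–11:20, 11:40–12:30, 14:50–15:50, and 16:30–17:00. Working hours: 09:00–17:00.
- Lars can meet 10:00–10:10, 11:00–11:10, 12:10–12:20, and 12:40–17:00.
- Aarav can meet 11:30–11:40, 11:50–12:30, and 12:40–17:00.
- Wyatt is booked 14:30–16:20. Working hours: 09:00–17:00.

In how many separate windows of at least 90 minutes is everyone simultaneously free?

1

Grace free within 09:00–17:00: 09:00–10:50, 11:20–11:40, 12:30–14:50, 15:50–16:30.
Wyatt free within 09:00–17:00: 09:00–14:30, 16:20–17:00.
Grace ∩ Lars: 10:00–10:10, 12:40–14:50, 15:50–16:30.
Grace ∩ Lars ∩ Aarav: 12:40–14:50, 15:50–16:30.
Grace ∩ Lars ∩ Aarav ∩ Wyatt: 12:40–14:30, 16:20–16:30.
Windows ≥ 90 min: 12:40–14:30.
That's 1 window.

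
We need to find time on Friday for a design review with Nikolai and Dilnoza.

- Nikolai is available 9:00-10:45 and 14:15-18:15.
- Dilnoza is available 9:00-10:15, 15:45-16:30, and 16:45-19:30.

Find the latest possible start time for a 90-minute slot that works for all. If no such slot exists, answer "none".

16:45

Nikolai ∩ Dilnoza: 09:00–10:15, 15:45–16:30, 16:45–18:15.
Windows ≥ 90 min: 16:45–18:15.
Latest start in the last window 16:45–18:15 is 18:15 − 90 min = 16:45.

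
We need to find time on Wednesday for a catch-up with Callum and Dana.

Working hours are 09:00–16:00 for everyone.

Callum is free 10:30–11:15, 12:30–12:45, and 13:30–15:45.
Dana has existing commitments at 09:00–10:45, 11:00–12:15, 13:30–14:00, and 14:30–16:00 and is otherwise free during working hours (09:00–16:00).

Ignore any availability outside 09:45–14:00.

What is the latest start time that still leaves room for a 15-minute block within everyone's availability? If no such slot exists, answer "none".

12:30

Dana free within 09:00–16:00: 10:45–11:00, 12:15–13:30, 14:00–14:30.
Callum ∩ Dana: 10:45–11:00, 12:30–12:45, 14:00–14:30.
Restricted to 09:45–14:00: 10:45–11:00, 12:30–12:45.
Windows ≥ 15 min: 10:45–11:00, 12:30–12:45.
Latest start in the last window 12:30–12:45 is 12:45 − 15 min = 12:30.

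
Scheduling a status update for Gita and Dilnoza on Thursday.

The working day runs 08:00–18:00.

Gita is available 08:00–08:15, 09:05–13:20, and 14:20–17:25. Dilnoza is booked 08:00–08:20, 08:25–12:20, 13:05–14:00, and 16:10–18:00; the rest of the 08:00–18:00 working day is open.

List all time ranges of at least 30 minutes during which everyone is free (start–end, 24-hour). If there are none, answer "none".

Dilnoza free within 08:00–18:00: 08:20–08:25, 12:20–13:05, 14:00–16:10.
Gita ∩ Dilnoza: 12:20–13:05, 14:20–16:10.
Windows ≥ 30 min: 12:20–13:05, 14:20–16:10.

12:20–13:05, 14:20–16:10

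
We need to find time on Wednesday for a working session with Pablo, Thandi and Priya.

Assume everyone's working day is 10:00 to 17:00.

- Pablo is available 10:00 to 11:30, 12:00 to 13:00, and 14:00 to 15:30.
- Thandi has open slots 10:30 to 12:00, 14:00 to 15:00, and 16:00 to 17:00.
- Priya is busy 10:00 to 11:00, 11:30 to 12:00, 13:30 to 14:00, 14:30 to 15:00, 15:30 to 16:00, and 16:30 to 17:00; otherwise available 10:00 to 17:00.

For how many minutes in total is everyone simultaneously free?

Priya free within 10:00–17:00: 11:00–11:30, 12:00–13:30, 14:00–14:30, 15:00–15:30, 16:00–16:30.
Pablo ∩ Thandi: 10:30–11:30, 14:00–15:00.
Pablo ∩ Thandi ∩ Priya: 11:00–11:30, 14:00–14:30.
Total common minutes: 30 + 30 = 60.

60 minutes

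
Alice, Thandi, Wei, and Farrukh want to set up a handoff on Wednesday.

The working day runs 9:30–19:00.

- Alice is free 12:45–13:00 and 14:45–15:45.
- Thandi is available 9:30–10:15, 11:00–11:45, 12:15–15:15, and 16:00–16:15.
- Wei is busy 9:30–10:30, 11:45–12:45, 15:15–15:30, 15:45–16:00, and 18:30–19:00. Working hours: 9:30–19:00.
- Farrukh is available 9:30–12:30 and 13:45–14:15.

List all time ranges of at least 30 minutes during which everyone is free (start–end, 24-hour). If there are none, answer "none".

none

Wei free within 09:30–19:00: 10:30–11:45, 12:45–15:15, 15:30–15:45, 16:00–18:30.
Alice ∩ Thandi: 12:45–13:00, 14:45–15:15.
Alice ∩ Thandi ∩ Wei: 12:45–13:00, 14:45–15:15.
Alice ∩ Thandi ∩ Wei ∩ Farrukh: (none).
Windows ≥ 30 min: (none).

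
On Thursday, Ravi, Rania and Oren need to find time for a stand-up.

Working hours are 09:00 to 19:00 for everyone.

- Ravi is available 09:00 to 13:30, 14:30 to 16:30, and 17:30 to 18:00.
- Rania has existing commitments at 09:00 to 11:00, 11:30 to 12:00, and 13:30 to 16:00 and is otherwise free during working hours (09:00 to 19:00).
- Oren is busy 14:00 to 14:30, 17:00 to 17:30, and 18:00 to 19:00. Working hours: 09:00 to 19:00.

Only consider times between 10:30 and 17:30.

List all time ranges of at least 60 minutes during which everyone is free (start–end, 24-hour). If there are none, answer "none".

Rania free within 09:00–19:00: 11:00–11:30, 12:00–13:30, 16:00–19:00.
Oren free within 09:00–19:00: 09:00–14:00, 14:30–17:00, 17:30–18:00.
Ravi ∩ Rania: 11:00–11:30, 12:00–13:30, 16:00–16:30, 17:30–18:00.
Ravi ∩ Rania ∩ Oren: 11:00–11:30, 12:00–13:30, 16:00–16:30, 17:30–18:00.
Restricted to 10:30–17:30: 11:00–11:30, 12:00–13:30, 16:00–16:30.
Windows ≥ 60 min: 12:00–13:30.

12:00–13:30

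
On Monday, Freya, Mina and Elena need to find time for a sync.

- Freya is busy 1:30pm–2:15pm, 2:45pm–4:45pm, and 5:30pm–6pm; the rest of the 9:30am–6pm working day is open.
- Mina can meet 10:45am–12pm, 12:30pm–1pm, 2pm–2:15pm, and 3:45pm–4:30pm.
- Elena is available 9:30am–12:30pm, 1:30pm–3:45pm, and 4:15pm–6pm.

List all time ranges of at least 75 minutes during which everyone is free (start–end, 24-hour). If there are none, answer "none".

Freya free within 09:30–18:00: 09:30–13:30, 14:15–14:45, 16:45–17:30.
Freya ∩ Mina: 10:45–12:00, 12:30–13:00.
Freya ∩ Mina ∩ Elena: 10:45–12:00.
Windows ≥ 75 min: 10:45–12:00.

10:45–12:00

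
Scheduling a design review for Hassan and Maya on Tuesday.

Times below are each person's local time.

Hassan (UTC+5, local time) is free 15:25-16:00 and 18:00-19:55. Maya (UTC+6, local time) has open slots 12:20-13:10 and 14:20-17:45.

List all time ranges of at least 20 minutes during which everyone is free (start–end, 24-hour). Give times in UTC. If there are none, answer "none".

10:25–11:00

Hassan → UTC: 10:25–11:00, 13:00–14:55.
Maya → UTC: 06:20–07:10, 08:20–11:45.
Hassan ∩ Maya: 10:25–11:00.
Windows ≥ 20 min: 10:25–11:00.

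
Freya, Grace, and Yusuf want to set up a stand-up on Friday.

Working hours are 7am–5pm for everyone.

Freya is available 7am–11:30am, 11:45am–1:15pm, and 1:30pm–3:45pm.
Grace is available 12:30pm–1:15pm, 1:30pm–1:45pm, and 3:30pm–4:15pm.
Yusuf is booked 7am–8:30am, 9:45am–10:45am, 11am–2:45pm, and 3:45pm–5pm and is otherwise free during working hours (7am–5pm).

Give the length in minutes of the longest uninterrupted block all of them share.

Yusuf free within 07:00–17:00: 08:30–09:45, 10:45–11:00, 14:45–15:45.
Freya ∩ Grace: 12:30–13:15, 13:30–13:45, 15:30–15:45.
Freya ∩ Grace ∩ Yusuf: 15:30–15:45.
Single common window of 15 minutes.

15 minutes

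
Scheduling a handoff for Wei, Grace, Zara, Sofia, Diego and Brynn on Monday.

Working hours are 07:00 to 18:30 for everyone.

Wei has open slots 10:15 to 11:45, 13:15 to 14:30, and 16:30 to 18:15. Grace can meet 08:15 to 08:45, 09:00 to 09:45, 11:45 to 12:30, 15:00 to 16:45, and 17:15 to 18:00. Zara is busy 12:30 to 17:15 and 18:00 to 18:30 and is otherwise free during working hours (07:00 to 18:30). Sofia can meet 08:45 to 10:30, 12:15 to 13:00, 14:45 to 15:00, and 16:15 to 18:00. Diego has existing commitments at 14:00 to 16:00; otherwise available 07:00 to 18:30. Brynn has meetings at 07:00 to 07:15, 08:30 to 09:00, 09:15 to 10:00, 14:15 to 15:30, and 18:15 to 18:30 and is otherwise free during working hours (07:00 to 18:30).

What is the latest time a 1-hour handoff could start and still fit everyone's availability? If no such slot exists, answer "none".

Zara free within 07:00–18:30: 07:00–12:30, 17:15–18:00.
Diego free within 07:00–18:30: 07:00–14:00, 16:00–18:30.
Brynn free within 07:00–18:30: 07:15–08:30, 09:00–09:15, 10:00–14:15, 15:30–18:15.
Wei ∩ Grace: 16:30–16:45, 17:15–18:00.
Wei ∩ Grace ∩ Zara: 17:15–18:00.
Wei ∩ Grace ∩ Zara ∩ Sofia: 17:15–18:00.
Wei ∩ Grace ∩ Zara ∩ Sofia ∩ Diego: 17:15–18:00.
Wei ∩ Grace ∩ Zara ∩ Sofia ∩ Diego ∩ Brynn: 17:15–18:00.
Windows ≥ 60 min: (none).

none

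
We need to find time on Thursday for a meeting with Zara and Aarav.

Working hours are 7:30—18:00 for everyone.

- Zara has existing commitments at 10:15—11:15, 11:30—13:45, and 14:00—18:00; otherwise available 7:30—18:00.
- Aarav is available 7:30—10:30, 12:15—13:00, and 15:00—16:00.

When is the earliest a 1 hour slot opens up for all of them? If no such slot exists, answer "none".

Zara free within 07:30–18:00: 07:30–10:15, 11:15–11:30, 13:45–14:00.
Zara ∩ Aarav: 07:30–10:15.
Windows ≥ 60 min: 07:30–10:15.
Earliest such window starts at 07:30.

07:30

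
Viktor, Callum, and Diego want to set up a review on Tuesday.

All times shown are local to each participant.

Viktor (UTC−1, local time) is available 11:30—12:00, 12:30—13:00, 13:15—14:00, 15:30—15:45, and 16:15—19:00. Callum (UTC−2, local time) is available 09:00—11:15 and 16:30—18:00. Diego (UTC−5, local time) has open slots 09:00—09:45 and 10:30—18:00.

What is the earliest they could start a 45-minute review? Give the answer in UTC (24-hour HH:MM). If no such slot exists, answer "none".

Viktor → UTC: 12:30–13:00, 13:30–14:00, 14:15–15:00, 16:30–16:45, 17:15–20:00.
Callum → UTC: 11:00–13:15, 18:30–20:00.
Diego → UTC: 14:00–14:45, 15:30–23:00.
Viktor ∩ Callum: 12:30–13:00, 18:30–20:00.
Viktor ∩ Callum ∩ Diego: 18:30–20:00.
Windows ≥ 45 min: 18:30–20:00.
Earliest such window starts at 18:30.

18:30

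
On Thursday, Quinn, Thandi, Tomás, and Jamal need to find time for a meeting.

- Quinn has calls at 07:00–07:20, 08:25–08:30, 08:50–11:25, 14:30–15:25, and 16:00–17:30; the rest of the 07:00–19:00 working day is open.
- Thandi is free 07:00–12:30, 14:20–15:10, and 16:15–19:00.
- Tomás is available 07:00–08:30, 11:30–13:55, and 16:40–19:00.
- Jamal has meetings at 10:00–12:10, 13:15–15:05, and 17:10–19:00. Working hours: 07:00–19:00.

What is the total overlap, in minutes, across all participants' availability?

Quinn free within 07:00–19:00: 07:20–08:25, 08:30–08:50, 11:25–14:30, 15:25–16:00, 17:30–19:00.
Jamal free within 07:00–19:00: 07:00–10:00, 12:10–13:15, 15:05–17:10.
Quinn ∩ Thandi: 07:20–08:25, 08:30–08:50, 11:25–12:30, 14:20–14:30, 17:30–19:00.
Quinn ∩ Thandi ∩ Tomás: 07:20–08:25, 11:30–12:30, 17:30–19:00.
Quinn ∩ Thandi ∩ Tomás ∩ Jamal: 07:20–08:25, 12:10–12:30.
Total common minutes: 65 + 20 = 85.

85 minutes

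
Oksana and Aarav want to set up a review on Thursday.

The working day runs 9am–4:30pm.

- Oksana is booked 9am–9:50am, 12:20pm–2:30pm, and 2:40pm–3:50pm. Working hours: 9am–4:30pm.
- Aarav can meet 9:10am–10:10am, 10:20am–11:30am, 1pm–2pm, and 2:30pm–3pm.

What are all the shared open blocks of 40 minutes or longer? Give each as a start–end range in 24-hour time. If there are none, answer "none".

Oksana free within 09:00–16:30: 09:50–12:20, 14:30–14:40, 15:50–16:30.
Oksana ∩ Aarav: 09:50–10:10, 10:20–11:30, 14:30–14:40.
Windows ≥ 40 min: 10:20–11:30.

10:20–11:30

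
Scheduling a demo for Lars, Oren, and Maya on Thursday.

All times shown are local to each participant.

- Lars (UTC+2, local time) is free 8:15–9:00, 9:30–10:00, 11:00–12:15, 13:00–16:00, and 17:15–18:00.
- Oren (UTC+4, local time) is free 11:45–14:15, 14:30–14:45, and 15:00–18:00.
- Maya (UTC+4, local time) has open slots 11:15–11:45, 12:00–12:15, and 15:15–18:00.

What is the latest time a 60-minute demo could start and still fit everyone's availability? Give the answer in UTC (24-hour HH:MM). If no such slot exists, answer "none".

13:00

Lars → UTC: 06:15–07:00, 07:30–08:00, 09:00–10:15, 11:00–14:00, 15:15–16:00.
Oren → UTC: 07:45–10:15, 10:30–10:45, 11:00–14:00.
Maya → UTC: 07:15–07:45, 08:00–08:15, 11:15–14:00.
Lars ∩ Oren: 07:45–08:00, 09:00–10:15, 11:00–14:00.
Lars ∩ Oren ∩ Maya: 11:15–14:00.
Windows ≥ 60 min: 11:15–14:00.
Latest start in the last window 11:15–14:00 is 14:00 − 60 min = 13:00.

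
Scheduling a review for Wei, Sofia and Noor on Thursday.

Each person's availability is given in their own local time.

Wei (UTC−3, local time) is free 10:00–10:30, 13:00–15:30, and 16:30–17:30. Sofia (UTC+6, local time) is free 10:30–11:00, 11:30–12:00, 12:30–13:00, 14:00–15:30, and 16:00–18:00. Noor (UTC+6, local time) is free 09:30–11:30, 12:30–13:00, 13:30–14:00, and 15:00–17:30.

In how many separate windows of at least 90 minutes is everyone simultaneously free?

Wei → UTC: 13:00–13:30, 16:00–18:30, 19:30–20:30.
Sofia → UTC: 04:30–05:00, 05:30–06:00, 06:30–07:00, 08:00–09:30, 10:00–12:00.
Noor → UTC: 03:30–05:30, 06:30–07:00, 07:30–08:00, 09:00–11:30.
Wei ∩ Sofia: (none).
Wei ∩ Sofia ∩ Noor: (none).
Windows ≥ 90 min: (none).
That's 0 windows.

0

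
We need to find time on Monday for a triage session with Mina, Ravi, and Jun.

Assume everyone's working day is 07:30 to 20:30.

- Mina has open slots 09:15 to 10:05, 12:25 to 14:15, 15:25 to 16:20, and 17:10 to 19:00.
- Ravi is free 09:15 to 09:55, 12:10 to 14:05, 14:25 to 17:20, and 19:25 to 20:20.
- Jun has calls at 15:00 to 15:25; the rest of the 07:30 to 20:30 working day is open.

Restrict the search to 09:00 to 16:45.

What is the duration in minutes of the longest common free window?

Jun free within 07:30–20:30: 07:30–15:00, 15:25–20:30.
Mina ∩ Ravi: 09:15–09:55, 12:25–14:05, 15:25–16:20, 17:10–17:20.
Mina ∩ Ravi ∩ Jun: 09:15–09:55, 12:25–14:05, 15:25–16:20, 17:10–17:20.
Restricted to 09:00–16:45: 09:15–09:55, 12:25–14:05, 15:25–16:20.
Common window lengths: 40, 100, 55 min; longest is 100.

100 minutes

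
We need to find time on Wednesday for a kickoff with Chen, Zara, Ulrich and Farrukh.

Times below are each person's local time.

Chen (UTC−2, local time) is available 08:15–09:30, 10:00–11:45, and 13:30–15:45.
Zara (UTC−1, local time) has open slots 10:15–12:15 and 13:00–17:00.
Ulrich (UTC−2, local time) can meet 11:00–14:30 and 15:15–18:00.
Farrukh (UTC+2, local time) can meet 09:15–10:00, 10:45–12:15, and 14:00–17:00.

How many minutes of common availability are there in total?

Chen → UTC: 10:15–11:30, 12:00–13:45, 15:30–17:45.
Zara → UTC: 11:15–13:15, 14:00–18:00.
Ulrich → UTC: 13:00–16:30, 17:15–20:00.
Farrukh → UTC: 07:15–08:00, 08:45–10:15, 12:00–15:00.
Chen ∩ Zara: 11:15–11:30, 12:00–13:15, 15:30–17:45.
Chen ∩ Zara ∩ Ulrich: 13:00–13:15, 15:30–16:30, 17:15–17:45.
Chen ∩ Zara ∩ Ulrich ∩ Farrukh: 13:00–13:15.
Total common minutes: 15.

15 minutes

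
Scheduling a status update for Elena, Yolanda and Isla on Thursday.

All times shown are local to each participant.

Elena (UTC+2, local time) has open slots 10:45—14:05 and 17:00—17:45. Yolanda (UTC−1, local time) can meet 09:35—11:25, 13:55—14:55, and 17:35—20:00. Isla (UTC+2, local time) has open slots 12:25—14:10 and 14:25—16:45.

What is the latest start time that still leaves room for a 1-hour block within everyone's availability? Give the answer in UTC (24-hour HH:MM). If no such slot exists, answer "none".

Elena → UTC: 08:45–12:05, 15:00–15:45.
Yolanda → UTC: 10:35–12:25, 14:55–15:55, 18:35–21:00.
Isla → UTC: 10:25–12:10, 12:25–14:45.
Elena ∩ Yolanda: 10:35–12:05, 15:00–15:45.
Elena ∩ Yolanda ∩ Isla: 10:35–12:05.
Windows ≥ 60 min: 10:35–12:05.
Latest start in the last window 10:35–12:05 is 12:05 − 60 min = 11:05.

11:05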